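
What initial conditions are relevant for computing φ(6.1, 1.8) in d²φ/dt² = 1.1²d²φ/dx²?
Domain of dependence: [4.12, 8.08]. Signals travel at speed 1.1, so data within |x - 6.1| ≤ 1.1·1.8 = 1.98 can reach the point.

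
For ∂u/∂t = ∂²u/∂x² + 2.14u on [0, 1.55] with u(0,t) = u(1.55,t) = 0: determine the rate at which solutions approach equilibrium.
Eigenvalues: λₙ = n²π²/1.55² - 2.14.
First three modes:
  n=1: λ₁ = π²/1.55² - 2.14 ≈ 1.968
  n=2: λ₂ = 4π²/1.55² - 2.14 ≈ 14.292
  n=3: λ₃ = 9π²/1.55² - 2.14 ≈ 34.833
Since π²/1.55² ≈ 4.108 > 2.14, all λₙ > 0.
The n=1 mode decays slowest → dominates as t → ∞.
Asymptotic: u ~ c₁ sin(πx/1.55) e^{-λ₁t} with decay rate λ₁ ≈ 1.968.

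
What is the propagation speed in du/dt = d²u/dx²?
Infinite. The heat equation is parabolic, not hyperbolic, so disturbances propagate instantly.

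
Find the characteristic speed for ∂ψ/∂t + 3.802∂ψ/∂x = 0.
Speed = 3.802. Information travels along x - 3.802t = const (rightward).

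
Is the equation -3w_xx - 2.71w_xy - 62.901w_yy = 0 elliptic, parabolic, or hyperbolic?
Computing B² - 4AC with A = -3, B = -2.71, C = -62.901: discriminant = -747.4679 (negative). Answer: elliptic.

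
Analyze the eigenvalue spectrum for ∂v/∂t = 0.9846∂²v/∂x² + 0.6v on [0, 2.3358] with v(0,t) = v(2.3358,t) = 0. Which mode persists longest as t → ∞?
Eigenvalues: λₙ = 0.9846n²π²/2.3358² - 0.6.
First three modes:
  n=1: λ₁ = 0.9846π²/2.3358² - 0.6 ≈ 1.181
  n=2: λ₂ = 3.9384π²/2.3358² - 0.6 ≈ 6.524
  n=3: λ₃ = 8.8614π²/2.3358² - 0.6 ≈ 15.43
Since 0.9846π²/2.3358² ≈ 1.781 > 0.6, all λₙ > 0.
The n=1 mode decays slowest → dominates as t → ∞.
Asymptotic: v ~ c₁ sin(πx/2.3358) e^{-λ₁t} with decay rate λ₁ ≈ 1.181.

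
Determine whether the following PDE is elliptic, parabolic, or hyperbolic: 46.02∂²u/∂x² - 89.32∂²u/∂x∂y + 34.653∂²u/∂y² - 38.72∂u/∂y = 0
Coefficients: A = 46.02, B = -89.32, C = 34.653. B² - 4AC = 1599.13816, which is positive, so the equation is hyperbolic.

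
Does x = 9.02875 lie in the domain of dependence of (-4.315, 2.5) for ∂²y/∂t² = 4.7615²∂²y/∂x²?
No. The domain of dependence is [-16.21875, 7.58875], and 9.02875 is outside this interval.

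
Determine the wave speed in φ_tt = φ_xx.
Speed = 1. Information travels along characteristics x = x₀ ± 1t.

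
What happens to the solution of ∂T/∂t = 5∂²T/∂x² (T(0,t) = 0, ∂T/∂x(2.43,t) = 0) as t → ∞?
T → 0. Heat escapes through the Dirichlet boundary.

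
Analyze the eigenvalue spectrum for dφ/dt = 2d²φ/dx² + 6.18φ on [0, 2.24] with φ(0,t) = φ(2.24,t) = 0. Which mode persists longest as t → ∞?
Eigenvalues: λₙ = 2n²π²/2.24² - 6.18.
First three modes:
  n=1: λ₁ = 2π²/2.24² - 6.18 ≈ -2.246
  n=2: λ₂ = 8π²/2.24² - 6.18 ≈ 9.556
  n=3: λ₃ = 18π²/2.24² - 6.18 ≈ 29.226
Since 2π²/2.24² ≈ 3.934 < 6.18, λ₁ < 0.
The n=1 mode grows fastest (−λₙ is largest for n=1) → dominates.
Asymptotic: φ ~ c₁ sin(πx/2.24) e^{2.246t} (exponential growth at rate −λ₁ ≈ 2.246).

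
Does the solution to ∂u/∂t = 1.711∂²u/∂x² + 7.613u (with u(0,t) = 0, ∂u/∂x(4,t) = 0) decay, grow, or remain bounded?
u grows unboundedly. Reaction dominates diffusion (r=7.613 > κπ²/(4L²)≈0.26); solution grows exponentially.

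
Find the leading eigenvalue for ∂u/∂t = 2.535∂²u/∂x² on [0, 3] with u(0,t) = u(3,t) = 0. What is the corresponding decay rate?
Eigenvalues: λₙ = 2.535n²π²/3².
First three modes:
  n=1: λ₁ = 2.535π²/3² ≈ 2.78
  n=2: λ₂ = 10.14π²/3² ≈ 11.12 (4× faster decay)
  n=3: λ₃ = 22.815π²/3² ≈ 25.019 (9× faster decay)
As t → ∞, higher modes decay exponentially faster. The n=1 mode dominates: u ~ c₁ sin(πx/3) e^{-λ₁t}.
Decay rate: λ₁ = 2.535π²/3² ≈ 2.78.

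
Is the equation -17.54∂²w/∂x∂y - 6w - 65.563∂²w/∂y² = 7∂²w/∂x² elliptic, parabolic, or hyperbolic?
Rewriting in standard form: -7∂²w/∂x² - 17.54∂²w/∂x∂y - 65.563∂²w/∂y² - 6w = 0. Computing B² - 4AC with A = -7, B = -17.54, C = -65.563: discriminant = -1528.1124 (negative). Answer: elliptic.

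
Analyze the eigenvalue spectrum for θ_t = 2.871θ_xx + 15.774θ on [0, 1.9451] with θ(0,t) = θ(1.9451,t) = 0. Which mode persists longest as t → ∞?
Eigenvalues: λₙ = 2.871n²π²/1.9451² - 15.774.
First three modes:
  n=1: λ₁ = 2.871π²/1.9451² - 15.774 ≈ -8.285
  n=2: λ₂ = 11.484π²/1.9451² - 15.774 ≈ 14.184
  n=3: λ₃ = 25.839π²/1.9451² - 15.774 ≈ 51.631
Since 2.871π²/1.9451² ≈ 7.489 < 15.774, λ₁ < 0.
The n=1 mode grows fastest (−λₙ is largest for n=1) → dominates.
Asymptotic: θ ~ c₁ sin(πx/1.9451) e^{8.285t} (exponential growth at rate −λ₁ ≈ 8.285).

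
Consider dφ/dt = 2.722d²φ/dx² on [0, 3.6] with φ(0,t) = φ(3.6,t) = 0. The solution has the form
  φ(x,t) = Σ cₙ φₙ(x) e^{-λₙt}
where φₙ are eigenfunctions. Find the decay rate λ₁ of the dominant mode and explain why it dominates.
Eigenvalues: λₙ = 2.722n²π²/3.6².
First three modes:
  n=1: λ₁ = 2.722π²/3.6² ≈ 2.073
  n=2: λ₂ = 10.888π²/3.6² ≈ 8.292 (4× faster decay)
  n=3: λ₃ = 24.498π²/3.6² ≈ 18.656 (9× faster decay)
As t → ∞, higher modes decay exponentially faster. The n=1 mode dominates: φ ~ c₁ sin(πx/3.6) e^{-λ₁t}.
Decay rate: λ₁ = 2.722π²/3.6² ≈ 2.073.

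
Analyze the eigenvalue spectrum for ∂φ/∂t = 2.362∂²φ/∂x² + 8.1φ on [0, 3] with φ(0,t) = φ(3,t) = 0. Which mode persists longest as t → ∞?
Eigenvalues: λₙ = 2.362n²π²/3² - 8.1.
First three modes:
  n=1: λ₁ = 2.362π²/3² - 8.1 ≈ -5.51
  n=2: λ₂ = 9.448π²/3² - 8.1 ≈ 2.261
  n=3: λ₃ = 21.258π²/3² - 8.1 ≈ 15.212
Since 2.362π²/3² ≈ 2.59 < 8.1, λ₁ < 0.
The n=1 mode grows fastest (−λₙ is largest for n=1) → dominates.
Asymptotic: φ ~ c₁ sin(πx/3) e^{5.51t} (exponential growth at rate −λ₁ ≈ 5.51).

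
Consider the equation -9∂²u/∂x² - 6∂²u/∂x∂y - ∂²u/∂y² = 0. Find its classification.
Parabolic. (A = -9, B = -6, C = -1 gives B² - 4AC = 0.)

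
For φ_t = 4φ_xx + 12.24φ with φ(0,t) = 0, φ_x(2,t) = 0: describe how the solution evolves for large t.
φ grows unboundedly. Reaction dominates diffusion (r=12.24 > κπ²/(4L²)≈2.47); solution grows exponentially.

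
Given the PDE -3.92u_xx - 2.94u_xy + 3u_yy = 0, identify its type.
The second-order coefficients are A = -3.92, B = -2.94, C = 3. Since B² - 4AC = 55.6836 > 0, this is a hyperbolic PDE.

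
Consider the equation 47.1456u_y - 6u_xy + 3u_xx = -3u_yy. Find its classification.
Rewriting in standard form: 3u_xx - 6u_xy + 3u_yy + 47.1456u_y = 0. Parabolic. (A = 3, B = -6, C = 3 gives B² - 4AC = 0.)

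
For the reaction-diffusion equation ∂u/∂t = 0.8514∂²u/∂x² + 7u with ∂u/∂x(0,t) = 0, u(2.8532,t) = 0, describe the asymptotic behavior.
u grows unboundedly. Reaction dominates diffusion (r=7 > κπ²/(4L²)≈0.26); solution grows exponentially.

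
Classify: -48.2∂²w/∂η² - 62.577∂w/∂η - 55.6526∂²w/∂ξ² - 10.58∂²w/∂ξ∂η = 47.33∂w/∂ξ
Rewriting in standard form: -55.6526∂²w/∂ξ² - 10.58∂²w/∂ξ∂η - 48.2∂²w/∂η² - 47.33∂w/∂ξ - 62.577∂w/∂η = 0. Elliptic (discriminant = -10617.88488).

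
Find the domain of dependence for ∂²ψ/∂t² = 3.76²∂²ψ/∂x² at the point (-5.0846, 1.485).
Domain of dependence: [-10.6682, 0.499]. Signals travel at speed 3.76, so data within |x - -5.0846| ≤ 3.76·1.485 = 5.5836 can reach the point.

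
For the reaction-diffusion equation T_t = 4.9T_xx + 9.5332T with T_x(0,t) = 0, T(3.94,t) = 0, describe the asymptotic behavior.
T grows unboundedly. Reaction dominates diffusion (r=9.5332 > κπ²/(4L²)≈0.78); solution grows exponentially.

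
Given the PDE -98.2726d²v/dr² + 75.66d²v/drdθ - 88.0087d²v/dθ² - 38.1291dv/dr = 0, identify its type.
The second-order coefficients are A = -98.2726, B = 75.66, C = -88.0087. Since B² - 4AC = -28870.93948648 < 0, this is an elliptic PDE.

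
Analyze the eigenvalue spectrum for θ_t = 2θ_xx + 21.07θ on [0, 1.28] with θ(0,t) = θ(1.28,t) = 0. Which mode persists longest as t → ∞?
Eigenvalues: λₙ = 2n²π²/1.28² - 21.07.
First three modes:
  n=1: λ₁ = 2π²/1.28² - 21.07 ≈ -9.022
  n=2: λ₂ = 8π²/1.28² - 21.07 ≈ 27.121
  n=3: λ₃ = 18π²/1.28² - 21.07 ≈ 87.361
Since 2π²/1.28² ≈ 12.048 < 21.07, λ₁ < 0.
The n=1 mode grows fastest (−λₙ is largest for n=1) → dominates.
Asymptotic: θ ~ c₁ sin(πx/1.28) e^{9.022t} (exponential growth at rate −λ₁ ≈ 9.022).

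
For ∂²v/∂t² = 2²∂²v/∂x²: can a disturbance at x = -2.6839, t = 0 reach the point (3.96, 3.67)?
Yes. The domain of dependence is [-3.38, 11.3], and -2.6839 ∈ [-3.38, 11.3].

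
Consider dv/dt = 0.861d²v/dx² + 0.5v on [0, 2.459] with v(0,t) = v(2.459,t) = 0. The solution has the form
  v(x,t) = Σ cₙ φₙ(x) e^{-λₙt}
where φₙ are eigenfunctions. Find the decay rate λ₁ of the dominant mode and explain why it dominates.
Eigenvalues: λₙ = 0.861n²π²/2.459² - 0.5.
First three modes:
  n=1: λ₁ = 0.861π²/2.459² - 0.5 ≈ 0.905
  n=2: λ₂ = 3.444π²/2.459² - 0.5 ≈ 5.121
  n=3: λ₃ = 7.749π²/2.459² - 0.5 ≈ 12.148
Since 0.861π²/2.459² ≈ 1.405 > 0.5, all λₙ > 0.
The n=1 mode decays slowest → dominates as t → ∞.
Asymptotic: v ~ c₁ sin(πx/2.459) e^{-λ₁t} with decay rate λ₁ ≈ 0.905.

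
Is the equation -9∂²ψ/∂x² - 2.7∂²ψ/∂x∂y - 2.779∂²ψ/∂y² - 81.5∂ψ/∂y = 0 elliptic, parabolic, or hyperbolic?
Computing B² - 4AC with A = -9, B = -2.7, C = -2.779: discriminant = -92.754 (negative). Answer: elliptic.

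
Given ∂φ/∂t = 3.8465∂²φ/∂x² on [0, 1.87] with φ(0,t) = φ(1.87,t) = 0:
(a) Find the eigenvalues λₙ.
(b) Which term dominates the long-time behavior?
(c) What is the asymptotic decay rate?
Eigenvalues: λₙ = 3.8465n²π²/1.87².
First three modes:
  n=1: λ₁ = 3.8465π²/1.87² ≈ 10.856
  n=2: λ₂ = 15.386π²/1.87² ≈ 43.425 (4× faster decay)
  n=3: λ₃ = 34.6185π²/1.87² ≈ 97.707 (9× faster decay)
As t → ∞, higher modes decay exponentially faster. The n=1 mode dominates: φ ~ c₁ sin(πx/1.87) e^{-λ₁t}.
Decay rate: λ₁ = 3.8465π²/1.87² ≈ 10.856.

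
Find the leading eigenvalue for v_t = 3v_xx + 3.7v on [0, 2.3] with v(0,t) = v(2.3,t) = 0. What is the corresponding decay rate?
Eigenvalues: λₙ = 3n²π²/2.3² - 3.7.
First three modes:
  n=1: λ₁ = 3π²/2.3² - 3.7 ≈ 1.897
  n=2: λ₂ = 12π²/2.3² - 3.7 ≈ 18.689
  n=3: λ₃ = 27π²/2.3² - 3.7 ≈ 46.674
Since 3π²/2.3² ≈ 5.597 > 3.7, all λₙ > 0.
The n=1 mode decays slowest → dominates as t → ∞.
Asymptotic: v ~ c₁ sin(πx/2.3) e^{-λ₁t} with decay rate λ₁ ≈ 1.897.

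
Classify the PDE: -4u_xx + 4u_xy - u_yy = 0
A = -4, B = 4, C = -1. Discriminant B² - 4AC = 0. Since 0 = 0, parabolic.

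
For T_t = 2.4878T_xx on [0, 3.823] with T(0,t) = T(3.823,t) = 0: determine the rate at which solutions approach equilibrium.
Eigenvalues: λₙ = 2.4878n²π²/3.823².
First three modes:
  n=1: λ₁ = 2.4878π²/3.823² ≈ 1.68
  n=2: λ₂ = 9.9512π²/3.823² ≈ 6.72 (4× faster decay)
  n=3: λ₃ = 22.3902π²/3.823² ≈ 15.12 (9× faster decay)
As t → ∞, higher modes decay exponentially faster. The n=1 mode dominates: T ~ c₁ sin(πx/3.823) e^{-λ₁t}.
Decay rate: λ₁ = 2.4878π²/3.823² ≈ 1.68.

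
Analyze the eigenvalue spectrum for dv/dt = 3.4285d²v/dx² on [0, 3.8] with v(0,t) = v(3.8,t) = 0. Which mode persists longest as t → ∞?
Eigenvalues: λₙ = 3.4285n²π²/3.8².
First three modes:
  n=1: λ₁ = 3.4285π²/3.8² ≈ 2.343
  n=2: λ₂ = 13.714π²/3.8² ≈ 9.373 (4× faster decay)
  n=3: λ₃ = 30.8565π²/3.8² ≈ 21.09 (9× faster decay)
As t → ∞, higher modes decay exponentially faster. The n=1 mode dominates: v ~ c₁ sin(πx/3.8) e^{-λ₁t}.
Decay rate: λ₁ = 3.4285π²/3.8² ≈ 2.343.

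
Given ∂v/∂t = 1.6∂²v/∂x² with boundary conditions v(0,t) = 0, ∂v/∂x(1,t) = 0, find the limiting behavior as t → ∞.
v → 0. Heat escapes through the Dirichlet boundary.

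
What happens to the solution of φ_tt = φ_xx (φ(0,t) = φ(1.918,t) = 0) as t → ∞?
φ oscillates (no decay). Energy is conserved; the solution oscillates indefinitely as standing waves.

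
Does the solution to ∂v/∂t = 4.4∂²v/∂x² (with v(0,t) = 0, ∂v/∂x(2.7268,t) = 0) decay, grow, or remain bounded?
v → 0. Heat escapes through the Dirichlet boundary.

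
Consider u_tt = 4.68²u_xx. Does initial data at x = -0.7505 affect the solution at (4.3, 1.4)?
Yes. The domain of dependence is [-2.252, 10.852], and -0.7505 ∈ [-2.252, 10.852].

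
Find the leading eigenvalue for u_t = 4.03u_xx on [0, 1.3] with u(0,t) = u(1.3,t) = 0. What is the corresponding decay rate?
Eigenvalues: λₙ = 4.03n²π²/1.3².
First three modes:
  n=1: λ₁ = 4.03π²/1.3² ≈ 23.535
  n=2: λ₂ = 16.12π²/1.3² ≈ 94.141 (4× faster decay)
  n=3: λ₃ = 36.27π²/1.3² ≈ 211.817 (9× faster decay)
As t → ∞, higher modes decay exponentially faster. The n=1 mode dominates: u ~ c₁ sin(πx/1.3) e^{-λ₁t}.
Decay rate: λ₁ = 4.03π²/1.3² ≈ 23.535.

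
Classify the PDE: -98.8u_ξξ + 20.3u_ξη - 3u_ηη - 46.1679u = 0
A = -98.8, B = 20.3, C = -3. Discriminant B² - 4AC = -773.51. Since -773.51 < 0, elliptic.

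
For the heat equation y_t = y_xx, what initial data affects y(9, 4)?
The entire real line. The heat equation has infinite propagation speed: any initial disturbance instantly affects all points (though exponentially small far away).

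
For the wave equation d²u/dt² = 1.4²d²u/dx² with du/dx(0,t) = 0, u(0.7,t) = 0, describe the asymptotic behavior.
u oscillates (no decay). Energy is conserved; the solution oscillates indefinitely as standing waves.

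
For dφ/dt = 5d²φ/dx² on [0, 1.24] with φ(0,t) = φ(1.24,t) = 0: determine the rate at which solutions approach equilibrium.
Eigenvalues: λₙ = 5n²π²/1.24².
First three modes:
  n=1: λ₁ = 5π²/1.24² ≈ 32.094
  n=2: λ₂ = 20π²/1.24² ≈ 128.377 (4× faster decay)
  n=3: λ₃ = 45π²/1.24² ≈ 288.848 (9× faster decay)
As t → ∞, higher modes decay exponentially faster. The n=1 mode dominates: φ ~ c₁ sin(πx/1.24) e^{-λ₁t}.
Decay rate: λ₁ = 5π²/1.24² ≈ 32.094.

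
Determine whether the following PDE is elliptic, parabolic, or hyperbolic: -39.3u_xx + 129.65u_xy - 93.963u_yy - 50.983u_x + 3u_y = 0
Coefficients: A = -39.3, B = 129.65, C = -93.963. B² - 4AC = 2038.1389, which is positive, so the equation is hyperbolic.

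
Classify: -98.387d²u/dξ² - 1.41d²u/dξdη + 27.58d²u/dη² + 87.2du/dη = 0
Hyperbolic (discriminant = 10856.04194).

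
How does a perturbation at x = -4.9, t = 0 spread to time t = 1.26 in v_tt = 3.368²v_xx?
Domain of influence: [-9.14368, -0.65632]. Data at x = -4.9 spreads outward at speed 3.368.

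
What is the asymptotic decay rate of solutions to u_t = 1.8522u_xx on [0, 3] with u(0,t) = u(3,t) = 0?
Eigenvalues: λₙ = 1.8522n²π²/3².
First three modes:
  n=1: λ₁ = 1.8522π²/3² ≈ 2.031
  n=2: λ₂ = 7.4088π²/3² ≈ 8.125 (4× faster decay)
  n=3: λ₃ = 16.6698π²/3² ≈ 18.28 (9× faster decay)
As t → ∞, higher modes decay exponentially faster. The n=1 mode dominates: u ~ c₁ sin(πx/3) e^{-λ₁t}.
Decay rate: λ₁ = 1.8522π²/3² ≈ 2.031.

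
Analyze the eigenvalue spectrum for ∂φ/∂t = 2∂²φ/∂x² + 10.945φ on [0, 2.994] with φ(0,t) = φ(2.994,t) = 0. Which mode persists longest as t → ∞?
Eigenvalues: λₙ = 2n²π²/2.994² - 10.945.
First three modes:
  n=1: λ₁ = 2π²/2.994² - 10.945 ≈ -8.743
  n=2: λ₂ = 8π²/2.994² - 10.945 ≈ -2.137
  n=3: λ₃ = 18π²/2.994² - 10.945 ≈ 8.873
Since 2π²/2.994² ≈ 2.202 < 10.945, λ₁ < 0.
The n=1 mode grows fastest (−λₙ is largest for n=1) → dominates.
Asymptotic: φ ~ c₁ sin(πx/2.994) e^{8.743t} (exponential growth at rate −λ₁ ≈ 8.743).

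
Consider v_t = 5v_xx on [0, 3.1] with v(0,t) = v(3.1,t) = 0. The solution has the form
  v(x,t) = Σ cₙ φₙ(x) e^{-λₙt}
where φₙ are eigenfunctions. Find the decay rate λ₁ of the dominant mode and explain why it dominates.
Eigenvalues: λₙ = 5n²π²/3.1².
First three modes:
  n=1: λ₁ = 5π²/3.1² ≈ 5.135
  n=2: λ₂ = 20π²/3.1² ≈ 20.54 (4× faster decay)
  n=3: λ₃ = 45π²/3.1² ≈ 46.216 (9× faster decay)
As t → ∞, higher modes decay exponentially faster. The n=1 mode dominates: v ~ c₁ sin(πx/3.1) e^{-λ₁t}.
Decay rate: λ₁ = 5π²/3.1² ≈ 5.135.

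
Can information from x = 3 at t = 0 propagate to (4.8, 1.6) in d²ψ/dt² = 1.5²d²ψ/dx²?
Yes. The domain of dependence is [2.4, 7.2], and 3 ∈ [2.4, 7.2].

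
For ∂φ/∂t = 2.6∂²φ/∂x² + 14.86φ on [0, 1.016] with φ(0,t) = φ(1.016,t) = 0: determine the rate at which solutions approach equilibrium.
Eigenvalues: λₙ = 2.6n²π²/1.016² - 14.86.
First three modes:
  n=1: λ₁ = 2.6π²/1.016² - 14.86 ≈ 9.999
  n=2: λ₂ = 10.4π²/1.016² - 14.86 ≈ 84.576
  n=3: λ₃ = 23.4π²/1.016² - 14.86 ≈ 208.872
Since 2.6π²/1.016² ≈ 24.859 > 14.86, all λₙ > 0.
The n=1 mode decays slowest → dominates as t → ∞.
Asymptotic: φ ~ c₁ sin(πx/1.016) e^{-λ₁t} with decay rate λ₁ ≈ 9.999.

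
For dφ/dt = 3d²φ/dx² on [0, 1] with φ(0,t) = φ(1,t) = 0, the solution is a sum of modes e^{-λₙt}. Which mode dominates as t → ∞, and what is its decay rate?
Eigenvalues: λₙ = 3n²π².
First three modes:
  n=1: λ₁ = 3π² ≈ 29.609
  n=2: λ₂ = 12π² ≈ 118.435 (4× faster decay)
  n=3: λ₃ = 27π² ≈ 266.479 (9× faster decay)
As t → ∞, higher modes decay exponentially faster. The n=1 mode dominates: φ ~ c₁ sin(πx) e^{-λ₁t}.
Decay rate: λ₁ = 3π² ≈ 29.609.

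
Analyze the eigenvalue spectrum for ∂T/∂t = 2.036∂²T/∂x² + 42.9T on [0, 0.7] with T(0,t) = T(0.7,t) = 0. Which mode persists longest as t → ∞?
Eigenvalues: λₙ = 2.036n²π²/0.7² - 42.9.
First three modes:
  n=1: λ₁ = 2.036π²/0.7² - 42.9 ≈ -1.891
  n=2: λ₂ = 8.144π²/0.7² - 42.9 ≈ 121.137
  n=3: λ₃ = 18.324π²/0.7² - 42.9 ≈ 326.183
Since 2.036π²/0.7² ≈ 41.009 < 42.9, λ₁ < 0.
The n=1 mode grows fastest (−λₙ is largest for n=1) → dominates.
Asymptotic: T ~ c₁ sin(πx/0.7) e^{1.891t} (exponential growth at rate −λ₁ ≈ 1.891).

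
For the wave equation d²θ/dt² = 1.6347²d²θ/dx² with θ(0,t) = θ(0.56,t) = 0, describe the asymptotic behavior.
θ oscillates (no decay). Energy is conserved; the solution oscillates indefinitely as standing waves.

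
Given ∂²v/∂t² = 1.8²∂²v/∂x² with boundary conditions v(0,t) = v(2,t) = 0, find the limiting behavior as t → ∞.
v oscillates (no decay). Energy is conserved; the solution oscillates indefinitely as standing waves.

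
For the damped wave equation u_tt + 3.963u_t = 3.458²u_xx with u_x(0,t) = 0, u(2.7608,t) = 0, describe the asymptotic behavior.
u → 0. Damping (γ=3.963) dissipates energy; oscillations decay exponentially.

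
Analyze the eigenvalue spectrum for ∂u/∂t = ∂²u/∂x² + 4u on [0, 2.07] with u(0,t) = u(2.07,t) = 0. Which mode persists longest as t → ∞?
Eigenvalues: λₙ = n²π²/2.07² - 4.
First three modes:
  n=1: λ₁ = π²/2.07² - 4 ≈ -1.697
  n=2: λ₂ = 4π²/2.07² - 4 ≈ 5.213
  n=3: λ₃ = 9π²/2.07² - 4 ≈ 16.73
Since π²/2.07² ≈ 2.303 < 4, λ₁ < 0.
The n=1 mode grows fastest (−λₙ is largest for n=1) → dominates.
Asymptotic: u ~ c₁ sin(πx/2.07) e^{1.697t} (exponential growth at rate −λ₁ ≈ 1.697).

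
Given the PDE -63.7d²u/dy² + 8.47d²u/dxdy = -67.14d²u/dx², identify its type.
Rewriting in standard form: 67.14d²u/dx² + 8.47d²u/dxdy - 63.7d²u/dy² = 0. The second-order coefficients are A = 67.14, B = 8.47, C = -63.7. Since B² - 4AC = 17179.0129 > 0, this is a hyperbolic PDE.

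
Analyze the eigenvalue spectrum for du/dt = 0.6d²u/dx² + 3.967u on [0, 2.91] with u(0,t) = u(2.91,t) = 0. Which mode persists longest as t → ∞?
Eigenvalues: λₙ = 0.6n²π²/2.91² - 3.967.
First three modes:
  n=1: λ₁ = 0.6π²/2.91² - 3.967 ≈ -3.268
  n=2: λ₂ = 2.4π²/2.91² - 3.967 ≈ -1.17
  n=3: λ₃ = 5.4π²/2.91² - 3.967 ≈ 2.327
Since 0.6π²/2.91² ≈ 0.699 < 3.967, λ₁ < 0.
The n=1 mode grows fastest (−λₙ is largest for n=1) → dominates.
Asymptotic: u ~ c₁ sin(πx/2.91) e^{3.268t} (exponential growth at rate −λ₁ ≈ 3.268).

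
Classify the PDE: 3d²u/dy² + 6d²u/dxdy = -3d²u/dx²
Rewriting in standard form: 3d²u/dx² + 6d²u/dxdy + 3d²u/dy² = 0. A = 3, B = 6, C = 3. Discriminant B² - 4AC = 0. Since 0 = 0, parabolic.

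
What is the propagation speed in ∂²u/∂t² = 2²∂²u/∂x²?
Speed = 2. Information travels along characteristics x = x₀ ± 2t.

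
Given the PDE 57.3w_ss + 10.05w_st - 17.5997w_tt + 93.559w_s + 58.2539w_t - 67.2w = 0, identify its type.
The second-order coefficients are A = 57.3, B = 10.05, C = -17.5997. Since B² - 4AC = 4134.85374 > 0, this is a hyperbolic PDE.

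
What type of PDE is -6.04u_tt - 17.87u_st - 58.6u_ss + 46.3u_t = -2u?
Rewriting in standard form: -58.6u_ss - 17.87u_st - 6.04u_tt + 46.3u_t + 2u = 0. With A = -58.6, B = -17.87, C = -6.04, the discriminant is -1096.4391. This is an elliptic PDE.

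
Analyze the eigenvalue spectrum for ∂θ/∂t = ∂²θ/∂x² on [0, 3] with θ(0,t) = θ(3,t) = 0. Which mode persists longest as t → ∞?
Eigenvalues: λₙ = n²π²/3².
First three modes:
  n=1: λ₁ = π²/3² ≈ 1.097
  n=2: λ₂ = 4π²/3² ≈ 4.386 (4× faster decay)
  n=3: λ₃ = 9π²/3² ≈ 9.87 (9× faster decay)
As t → ∞, higher modes decay exponentially faster. The n=1 mode dominates: θ ~ c₁ sin(πx/3) e^{-λ₁t}.
Decay rate: λ₁ = π²/3² ≈ 1.097.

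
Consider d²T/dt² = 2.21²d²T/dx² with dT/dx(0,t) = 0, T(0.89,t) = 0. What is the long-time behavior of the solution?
As t → ∞, T oscillates (no decay). Energy is conserved; the solution oscillates indefinitely as standing waves.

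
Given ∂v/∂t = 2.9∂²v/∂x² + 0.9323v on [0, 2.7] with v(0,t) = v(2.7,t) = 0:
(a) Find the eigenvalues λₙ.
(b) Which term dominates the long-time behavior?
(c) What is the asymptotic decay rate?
Eigenvalues: λₙ = 2.9n²π²/2.7² - 0.9323.
First three modes:
  n=1: λ₁ = 2.9π²/2.7² - 0.9323 ≈ 2.994
  n=2: λ₂ = 11.6π²/2.7² - 0.9323 ≈ 14.772
  n=3: λ₃ = 26.1π²/2.7² - 0.9323 ≈ 34.403
Since 2.9π²/2.7² ≈ 3.926 > 0.9323, all λₙ > 0.
The n=1 mode decays slowest → dominates as t → ∞.
Asymptotic: v ~ c₁ sin(πx/2.7) e^{-λ₁t} with decay rate λ₁ ≈ 2.994.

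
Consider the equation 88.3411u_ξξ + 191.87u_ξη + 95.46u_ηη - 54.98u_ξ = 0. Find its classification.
Hyperbolic. (A = 88.3411, B = 191.87, C = 95.46 gives B² - 4AC = 3081.931276.)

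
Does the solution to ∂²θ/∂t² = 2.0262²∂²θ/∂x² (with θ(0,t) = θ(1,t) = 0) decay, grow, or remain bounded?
θ oscillates (no decay). Energy is conserved; the solution oscillates indefinitely as standing waves.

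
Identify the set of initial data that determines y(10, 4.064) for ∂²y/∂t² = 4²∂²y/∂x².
Domain of dependence: [-6.256, 26.256]. Signals travel at speed 4, so data within |x - 10| ≤ 4·4.064 = 16.256 can reach the point.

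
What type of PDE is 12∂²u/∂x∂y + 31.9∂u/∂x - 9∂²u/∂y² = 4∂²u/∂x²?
Rewriting in standard form: -4∂²u/∂x² + 12∂²u/∂x∂y - 9∂²u/∂y² + 31.9∂u/∂x = 0. With A = -4, B = 12, C = -9, the discriminant is 0. This is a parabolic PDE.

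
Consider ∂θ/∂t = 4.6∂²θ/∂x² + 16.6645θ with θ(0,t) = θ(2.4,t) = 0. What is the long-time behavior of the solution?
As t → ∞, θ grows unboundedly. Reaction dominates diffusion (r=16.6645 > κπ²/L²≈7.88); solution grows exponentially.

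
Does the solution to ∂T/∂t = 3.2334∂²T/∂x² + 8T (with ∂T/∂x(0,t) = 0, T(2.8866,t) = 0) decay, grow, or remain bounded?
T grows unboundedly. Reaction dominates diffusion (r=8 > κπ²/(4L²)≈0.96); solution grows exponentially.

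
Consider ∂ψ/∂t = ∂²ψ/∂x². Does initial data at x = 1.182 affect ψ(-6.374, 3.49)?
Yes, for any finite x. The heat equation has infinite propagation speed, so all initial data affects all points at any t > 0.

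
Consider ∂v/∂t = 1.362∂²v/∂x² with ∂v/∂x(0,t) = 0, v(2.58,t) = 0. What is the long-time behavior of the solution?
As t → ∞, v → 0. Heat escapes through the Dirichlet boundary.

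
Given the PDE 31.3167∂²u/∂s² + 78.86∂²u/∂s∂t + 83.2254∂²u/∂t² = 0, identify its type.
The second-order coefficients are A = 31.3167, B = 78.86, C = 83.2254. Since B² - 4AC = -4206.47993672 < 0, this is an elliptic PDE.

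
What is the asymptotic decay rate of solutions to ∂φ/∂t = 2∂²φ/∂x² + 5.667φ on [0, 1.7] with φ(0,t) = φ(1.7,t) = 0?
Eigenvalues: λₙ = 2n²π²/1.7² - 5.667.
First three modes:
  n=1: λ₁ = 2π²/1.7² - 5.667 ≈ 1.163
  n=2: λ₂ = 8π²/1.7² - 5.667 ≈ 21.654
  n=3: λ₃ = 18π²/1.7² - 5.667 ≈ 55.805
Since 2π²/1.7² ≈ 6.83 > 5.667, all λₙ > 0.
The n=1 mode decays slowest → dominates as t → ∞.
Asymptotic: φ ~ c₁ sin(πx/1.7) e^{-λ₁t} with decay rate λ₁ ≈ 1.163.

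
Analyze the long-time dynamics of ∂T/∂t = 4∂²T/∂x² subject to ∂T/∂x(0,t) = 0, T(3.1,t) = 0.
Long-time behavior: T → 0. Heat escapes through the Dirichlet boundary.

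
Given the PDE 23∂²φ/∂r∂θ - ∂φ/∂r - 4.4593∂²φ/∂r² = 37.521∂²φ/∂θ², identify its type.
Rewriting in standard form: -4.4593∂²φ/∂r² + 23∂²φ/∂r∂θ - 37.521∂²φ/∂θ² - ∂φ/∂r = 0. The second-order coefficients are A = -4.4593, B = 23, C = -37.521. Since B² - 4AC = -140.2695812 < 0, this is an elliptic PDE.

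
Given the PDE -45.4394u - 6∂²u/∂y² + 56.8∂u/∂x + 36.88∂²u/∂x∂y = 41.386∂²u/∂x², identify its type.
Rewriting in standard form: -41.386∂²u/∂x² + 36.88∂²u/∂x∂y - 6∂²u/∂y² + 56.8∂u/∂x - 45.4394u = 0. The second-order coefficients are A = -41.386, B = 36.88, C = -6. Since B² - 4AC = 366.8704 > 0, this is a hyperbolic PDE.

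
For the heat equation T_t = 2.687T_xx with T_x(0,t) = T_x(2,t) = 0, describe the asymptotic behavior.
T → constant (steady state). Heat is conserved (no flux at boundaries); solution approaches the spatial average.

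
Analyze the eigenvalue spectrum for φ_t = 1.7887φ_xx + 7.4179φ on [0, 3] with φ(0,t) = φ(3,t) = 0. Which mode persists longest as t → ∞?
Eigenvalues: λₙ = 1.7887n²π²/3² - 7.4179.
First three modes:
  n=1: λ₁ = 1.7887π²/3² - 7.4179 ≈ -5.456
  n=2: λ₂ = 7.1548π²/3² - 7.4179 ≈ 0.428
  n=3: λ₃ = 16.0983π²/3² - 7.4179 ≈ 10.236
Since 1.7887π²/3² ≈ 1.962 < 7.4179, λ₁ < 0.
The n=1 mode grows fastest (−λₙ is largest for n=1) → dominates.
Asymptotic: φ ~ c₁ sin(πx/3) e^{5.456t} (exponential growth at rate −λ₁ ≈ 5.456).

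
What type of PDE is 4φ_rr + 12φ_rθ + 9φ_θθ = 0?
With A = 4, B = 12, C = 9, the discriminant is 0. This is a parabolic PDE.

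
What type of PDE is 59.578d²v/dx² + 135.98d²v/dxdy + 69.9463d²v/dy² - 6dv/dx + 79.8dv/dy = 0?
With A = 59.578, B = 135.98, C = 69.9463, the discriminant is 1821.5177544. This is a hyperbolic PDE.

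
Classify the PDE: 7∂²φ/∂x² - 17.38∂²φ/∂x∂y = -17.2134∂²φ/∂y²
Rewriting in standard form: 7∂²φ/∂x² - 17.38∂²φ/∂x∂y + 17.2134∂²φ/∂y² = 0. A = 7, B = -17.38, C = 17.2134. Discriminant B² - 4AC = -179.9108. Since -179.9108 < 0, elliptic.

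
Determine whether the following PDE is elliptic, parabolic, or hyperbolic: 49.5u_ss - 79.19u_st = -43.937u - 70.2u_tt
Rewriting in standard form: 49.5u_ss - 79.19u_st + 70.2u_tt + 43.937u = 0. Coefficients: A = 49.5, B = -79.19, C = 70.2. B² - 4AC = -7628.5439, which is negative, so the equation is elliptic.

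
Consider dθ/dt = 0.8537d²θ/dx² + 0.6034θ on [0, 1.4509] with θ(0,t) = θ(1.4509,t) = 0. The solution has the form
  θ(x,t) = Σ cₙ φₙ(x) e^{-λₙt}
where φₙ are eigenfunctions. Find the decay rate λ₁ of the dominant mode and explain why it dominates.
Eigenvalues: λₙ = 0.8537n²π²/1.4509² - 0.6034.
First three modes:
  n=1: λ₁ = 0.8537π²/1.4509² - 0.6034 ≈ 3.399
  n=2: λ₂ = 3.4148π²/1.4509² - 0.6034 ≈ 15.407
  n=3: λ₃ = 7.6833π²/1.4509² - 0.6034 ≈ 35.419
Since 0.8537π²/1.4509² ≈ 4.002 > 0.6034, all λₙ > 0.
The n=1 mode decays slowest → dominates as t → ∞.
Asymptotic: θ ~ c₁ sin(πx/1.4509) e^{-λ₁t} with decay rate λ₁ ≈ 3.399.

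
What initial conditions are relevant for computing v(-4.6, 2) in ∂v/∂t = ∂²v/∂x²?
The entire real line. The heat equation has infinite propagation speed: any initial disturbance instantly affects all points (though exponentially small far away).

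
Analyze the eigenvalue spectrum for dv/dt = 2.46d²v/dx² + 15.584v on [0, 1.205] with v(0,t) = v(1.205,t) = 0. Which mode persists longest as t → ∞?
Eigenvalues: λₙ = 2.46n²π²/1.205² - 15.584.
First three modes:
  n=1: λ₁ = 2.46π²/1.205² - 15.584 ≈ 1.137
  n=2: λ₂ = 9.84π²/1.205² - 15.584 ≈ 51.3
  n=3: λ₃ = 22.14π²/1.205² - 15.584 ≈ 134.904
Since 2.46π²/1.205² ≈ 16.721 > 15.584, all λₙ > 0.
The n=1 mode decays slowest → dominates as t → ∞.
Asymptotic: v ~ c₁ sin(πx/1.205) e^{-λ₁t} with decay rate λ₁ ≈ 1.137.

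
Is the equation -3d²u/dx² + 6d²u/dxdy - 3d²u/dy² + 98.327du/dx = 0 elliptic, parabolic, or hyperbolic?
Computing B² - 4AC with A = -3, B = 6, C = -3: discriminant = 0 (zero). Answer: parabolic.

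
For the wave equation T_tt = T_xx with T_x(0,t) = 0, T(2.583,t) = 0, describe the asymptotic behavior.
T oscillates (no decay). Energy is conserved; the solution oscillates indefinitely as standing waves.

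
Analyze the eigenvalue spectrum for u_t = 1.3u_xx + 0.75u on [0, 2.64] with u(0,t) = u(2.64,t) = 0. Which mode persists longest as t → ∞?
Eigenvalues: λₙ = 1.3n²π²/2.64² - 0.75.
First three modes:
  n=1: λ₁ = 1.3π²/2.64² - 0.75 ≈ 1.091
  n=2: λ₂ = 5.2π²/2.64² - 0.75 ≈ 6.614
  n=3: λ₃ = 11.7π²/2.64² - 0.75 ≈ 15.818
Since 1.3π²/2.64² ≈ 1.841 > 0.75, all λₙ > 0.
The n=1 mode decays slowest → dominates as t → ∞.
Asymptotic: u ~ c₁ sin(πx/2.64) e^{-λ₁t} with decay rate λ₁ ≈ 1.091.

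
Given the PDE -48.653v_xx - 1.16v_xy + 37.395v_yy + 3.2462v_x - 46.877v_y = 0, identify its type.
The second-order coefficients are A = -48.653, B = -1.16, C = 37.395. Since B² - 4AC = 7278.86134 > 0, this is a hyperbolic PDE.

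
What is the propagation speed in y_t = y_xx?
Infinite. The heat equation is parabolic, not hyperbolic, so disturbances propagate instantly.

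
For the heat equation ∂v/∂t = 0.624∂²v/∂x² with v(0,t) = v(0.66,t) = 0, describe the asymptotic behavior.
v → 0. Heat diffuses out through both boundaries.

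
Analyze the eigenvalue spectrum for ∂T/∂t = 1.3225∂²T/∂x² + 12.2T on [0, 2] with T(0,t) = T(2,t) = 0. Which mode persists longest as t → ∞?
Eigenvalues: λₙ = 1.3225n²π²/2² - 12.2.
First three modes:
  n=1: λ₁ = 1.3225π²/2² - 12.2 ≈ -8.937
  n=2: λ₂ = 5.29π²/2² - 12.2 ≈ 0.853
  n=3: λ₃ = 11.9025π²/2² - 12.2 ≈ 17.168
Since 1.3225π²/2² ≈ 3.263 < 12.2, λ₁ < 0.
The n=1 mode grows fastest (−λₙ is largest for n=1) → dominates.
Asymptotic: T ~ c₁ sin(πx/2) e^{8.937t} (exponential growth at rate −λ₁ ≈ 8.937).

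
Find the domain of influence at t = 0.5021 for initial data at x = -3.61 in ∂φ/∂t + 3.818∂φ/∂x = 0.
At x = -1.6929822. The characteristic carries data from (-3.61, 0) to (-1.6929822, 0.5021).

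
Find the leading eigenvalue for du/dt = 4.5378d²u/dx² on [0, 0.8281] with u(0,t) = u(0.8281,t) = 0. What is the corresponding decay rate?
Eigenvalues: λₙ = 4.5378n²π²/0.8281².
First three modes:
  n=1: λ₁ = 4.5378π²/0.8281² ≈ 65.31
  n=2: λ₂ = 18.1512π²/0.8281² ≈ 261.24 (4× faster decay)
  n=3: λ₃ = 40.8402π²/0.8281² ≈ 587.79 (9× faster decay)
As t → ∞, higher modes decay exponentially faster. The n=1 mode dominates: u ~ c₁ sin(πx/0.8281) e^{-λ₁t}.
Decay rate: λ₁ = 4.5378π²/0.8281² ≈ 65.31.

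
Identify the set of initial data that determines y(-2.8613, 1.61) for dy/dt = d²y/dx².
The entire real line. The heat equation has infinite propagation speed: any initial disturbance instantly affects all points (though exponentially small far away).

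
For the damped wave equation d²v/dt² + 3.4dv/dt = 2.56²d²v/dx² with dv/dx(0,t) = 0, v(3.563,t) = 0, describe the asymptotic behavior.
v → 0. Damping (γ=3.4) dissipates energy; oscillations decay exponentially.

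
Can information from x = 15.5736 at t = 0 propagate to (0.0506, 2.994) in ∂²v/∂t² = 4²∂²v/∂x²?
No. The domain of dependence is [-11.9254, 12.0266], and 15.5736 is outside this interval.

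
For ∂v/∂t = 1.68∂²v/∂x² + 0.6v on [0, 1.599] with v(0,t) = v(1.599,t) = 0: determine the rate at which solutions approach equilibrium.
Eigenvalues: λₙ = 1.68n²π²/1.599² - 0.6.
First three modes:
  n=1: λ₁ = 1.68π²/1.599² - 0.6 ≈ 5.885
  n=2: λ₂ = 6.72π²/1.599² - 0.6 ≈ 25.34
  n=3: λ₃ = 15.12π²/1.599² - 0.6 ≈ 57.765
Since 1.68π²/1.599² ≈ 6.485 > 0.6, all λₙ > 0.
The n=1 mode decays slowest → dominates as t → ∞.
Asymptotic: v ~ c₁ sin(πx/1.599) e^{-λ₁t} with decay rate λ₁ ≈ 5.885.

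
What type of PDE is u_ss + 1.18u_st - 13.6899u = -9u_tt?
Rewriting in standard form: u_ss + 1.18u_st + 9u_tt - 13.6899u = 0. With A = 1, B = 1.18, C = 9, the discriminant is -34.6076. This is an elliptic PDE.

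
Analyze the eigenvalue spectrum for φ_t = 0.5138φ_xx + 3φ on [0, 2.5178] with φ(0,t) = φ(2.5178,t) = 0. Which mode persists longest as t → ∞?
Eigenvalues: λₙ = 0.5138n²π²/2.5178² - 3.
First three modes:
  n=1: λ₁ = 0.5138π²/2.5178² - 3 ≈ -2.2
  n=2: λ₂ = 2.0552π²/2.5178² - 3 ≈ 0.2
  n=3: λ₃ = 4.6242π²/2.5178² - 3 ≈ 4.199
Since 0.5138π²/2.5178² ≈ 0.8 < 3, λ₁ < 0.
The n=1 mode grows fastest (−λₙ is largest for n=1) → dominates.
Asymptotic: φ ~ c₁ sin(πx/2.5178) e^{2.2t} (exponential growth at rate −λ₁ ≈ 2.2).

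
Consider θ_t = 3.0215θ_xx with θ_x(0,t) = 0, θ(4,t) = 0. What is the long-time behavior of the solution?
As t → ∞, θ → 0. Heat escapes through the Dirichlet boundary.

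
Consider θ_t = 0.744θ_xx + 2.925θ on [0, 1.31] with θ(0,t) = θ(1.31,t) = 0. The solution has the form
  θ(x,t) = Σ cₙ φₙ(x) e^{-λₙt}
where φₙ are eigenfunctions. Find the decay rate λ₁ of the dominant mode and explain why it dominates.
Eigenvalues: λₙ = 0.744n²π²/1.31² - 2.925.
First three modes:
  n=1: λ₁ = 0.744π²/1.31² - 2.925 ≈ 1.354
  n=2: λ₂ = 2.976π²/1.31² - 2.925 ≈ 14.191
  n=3: λ₃ = 6.696π²/1.31² - 2.925 ≈ 35.585
Since 0.744π²/1.31² ≈ 4.279 > 2.925, all λₙ > 0.
The n=1 mode decays slowest → dominates as t → ∞.
Asymptotic: θ ~ c₁ sin(πx/1.31) e^{-λ₁t} with decay rate λ₁ ≈ 1.354.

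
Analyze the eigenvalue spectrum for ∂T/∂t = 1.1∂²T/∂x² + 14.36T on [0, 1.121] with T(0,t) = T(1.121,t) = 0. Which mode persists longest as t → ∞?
Eigenvalues: λₙ = 1.1n²π²/1.121² - 14.36.
First three modes:
  n=1: λ₁ = 1.1π²/1.121² - 14.36 ≈ -5.721
  n=2: λ₂ = 4.4π²/1.121² - 14.36 ≈ 20.197
  n=3: λ₃ = 9.9π²/1.121² - 14.36 ≈ 63.394
Since 1.1π²/1.121² ≈ 8.639 < 14.36, λ₁ < 0.
The n=1 mode grows fastest (−λₙ is largest for n=1) → dominates.
Asymptotic: T ~ c₁ sin(πx/1.121) e^{5.721t} (exponential growth at rate −λ₁ ≈ 5.721).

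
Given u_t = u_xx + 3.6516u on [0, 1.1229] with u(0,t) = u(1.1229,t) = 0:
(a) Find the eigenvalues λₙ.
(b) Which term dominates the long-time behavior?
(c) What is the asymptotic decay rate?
Eigenvalues: λₙ = n²π²/1.1229² - 3.6516.
First three modes:
  n=1: λ₁ = π²/1.1229² - 3.6516 ≈ 4.176
  n=2: λ₂ = 4π²/1.1229² - 3.6516 ≈ 27.658
  n=3: λ₃ = 9π²/1.1229² - 3.6516 ≈ 66.795
Since π²/1.1229² ≈ 7.827 > 3.6516, all λₙ > 0.
The n=1 mode decays slowest → dominates as t → ∞.
Asymptotic: u ~ c₁ sin(πx/1.1229) e^{-λ₁t} with decay rate λ₁ ≈ 4.176.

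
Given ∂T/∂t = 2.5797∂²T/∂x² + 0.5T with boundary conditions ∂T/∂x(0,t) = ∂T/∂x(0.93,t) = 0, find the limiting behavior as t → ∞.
T grows unboundedly. With Neumann BCs the constant mode has diffusion eigenvalue 0, so any r > 0 makes it grow like e^(0.5t); solution grows exponentially.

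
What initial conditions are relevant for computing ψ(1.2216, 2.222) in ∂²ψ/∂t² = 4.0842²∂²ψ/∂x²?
Domain of dependence: [-7.8534924, 10.2966924]. Signals travel at speed 4.0842, so data within |x - 1.2216| ≤ 4.0842·2.222 = 9.0750924 can reach the point.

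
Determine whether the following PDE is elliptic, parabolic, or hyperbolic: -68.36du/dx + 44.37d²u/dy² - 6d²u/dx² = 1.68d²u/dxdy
Rewriting in standard form: -6d²u/dx² - 1.68d²u/dxdy + 44.37d²u/dy² - 68.36du/dx = 0. Coefficients: A = -6, B = -1.68, C = 44.37. B² - 4AC = 1067.7024, which is positive, so the equation is hyperbolic.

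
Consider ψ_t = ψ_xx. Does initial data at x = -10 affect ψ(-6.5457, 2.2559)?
Yes, for any finite x. The heat equation has infinite propagation speed, so all initial data affects all points at any t > 0.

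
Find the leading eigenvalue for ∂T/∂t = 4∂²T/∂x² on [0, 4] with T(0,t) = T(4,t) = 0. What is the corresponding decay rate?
Eigenvalues: λₙ = 4n²π²/4².
First three modes:
  n=1: λ₁ = 4π²/4² ≈ 2.467
  n=2: λ₂ = 16π²/4² ≈ 9.87 (4× faster decay)
  n=3: λ₃ = 36π²/4² ≈ 22.207 (9× faster decay)
As t → ∞, higher modes decay exponentially faster. The n=1 mode dominates: T ~ c₁ sin(πx/4) e^{-λ₁t}.
Decay rate: λ₁ = 4π²/4² ≈ 2.467.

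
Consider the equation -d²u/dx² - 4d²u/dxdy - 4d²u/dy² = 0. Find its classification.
Parabolic. (A = -1, B = -4, C = -4 gives B² - 4AC = 0.)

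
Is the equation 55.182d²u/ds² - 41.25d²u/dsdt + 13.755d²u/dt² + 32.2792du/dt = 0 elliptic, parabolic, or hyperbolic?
Computing B² - 4AC with A = 55.182, B = -41.25, C = 13.755: discriminant = -1334.55114 (negative). Answer: elliptic.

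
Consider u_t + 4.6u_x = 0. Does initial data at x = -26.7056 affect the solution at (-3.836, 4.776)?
No. Only data at x = -25.8056 affects (-3.836, 4.776). Advection has one-way propagation along characteristics.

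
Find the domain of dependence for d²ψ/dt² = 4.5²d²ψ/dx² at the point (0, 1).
Domain of dependence: [-4.5, 4.5]. Signals travel at speed 4.5, so data within |x - 0| ≤ 4.5·1 = 4.5 can reach the point.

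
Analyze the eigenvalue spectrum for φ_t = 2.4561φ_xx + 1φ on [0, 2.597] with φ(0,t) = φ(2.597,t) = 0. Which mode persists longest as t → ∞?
Eigenvalues: λₙ = 2.4561n²π²/2.597² - 1.
First three modes:
  n=1: λ₁ = 2.4561π²/2.597² - 1 ≈ 2.594
  n=2: λ₂ = 9.8244π²/2.597² - 1 ≈ 13.377
  n=3: λ₃ = 22.1049π²/2.597² - 1 ≈ 31.348
Since 2.4561π²/2.597² ≈ 3.594 > 1, all λₙ > 0.
The n=1 mode decays slowest → dominates as t → ∞.
Asymptotic: φ ~ c₁ sin(πx/2.597) e^{-λ₁t} with decay rate λ₁ ≈ 2.594.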